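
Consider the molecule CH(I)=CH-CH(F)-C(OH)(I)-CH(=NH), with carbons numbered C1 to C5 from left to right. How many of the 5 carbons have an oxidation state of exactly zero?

2

Tallying each carbon's bonds:
C1: 2C, 1H, 1I → 0 − 1 + 1 = 0
C2: 3C, 1H → 0 − 1 = -1
C3: 2C, 1H, 1F → 0 − 1 + 1 = 0
C4: 2C, 1O, 1I → 0 + 1 + 1 = +2
C5: 1C, 1H, 2N → 0 − 1 + 2 = +1
2 carbons (C1, C3) meet the condition.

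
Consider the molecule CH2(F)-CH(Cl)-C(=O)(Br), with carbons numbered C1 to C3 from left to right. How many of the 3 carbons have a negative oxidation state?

Tallying each carbon's bonds:
C1: 1C, 2H, 1F → 0 − 2 + 1 = -1
C2: 2C, 1H, 1Cl → 0 − 1 + 1 = 0
C3: 1C, 2O, 1Br → 0 + 2 + 1 = +3
1 carbon (C1) meets the condition.

1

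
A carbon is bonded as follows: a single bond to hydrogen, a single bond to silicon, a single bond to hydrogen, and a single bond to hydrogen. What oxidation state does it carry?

Bonds to more-electronegative neighbours contribute +1 each, bonds to H or metals contribute −1 each, and C–C bonds contribute 0.
The carbon has one bond to H (-1), one bond to H (-1), one bond to Si (-1), one bond to H (-1).
Oxidation state = -1 − 1 − 1 − 1 = -4.

-4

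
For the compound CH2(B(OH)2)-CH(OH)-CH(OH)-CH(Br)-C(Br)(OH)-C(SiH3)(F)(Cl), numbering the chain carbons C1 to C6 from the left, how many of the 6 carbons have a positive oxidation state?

Tallying each carbon's bonds:
C1: 1C, 2H, 1B → 0 − 2 − 1 = -3
C2: 2C, 1H, 1O → 0 − 1 + 1 = 0
C3: 2C, 1H, 1O → 0 − 1 + 1 = 0
C4: 2C, 1H, 1Br → 0 − 1 + 1 = 0
C5: 2C, 1O, 1Br → 0 + 1 + 1 = +2
C6: 1C, 1F, 1Cl, 1Si → 0 + 1 + 1 − 1 = +1
2 carbons (C5, C6) meet the condition.

2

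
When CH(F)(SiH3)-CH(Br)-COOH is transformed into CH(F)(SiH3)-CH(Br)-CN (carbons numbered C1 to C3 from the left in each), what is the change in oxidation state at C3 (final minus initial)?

Before: C3 has 1 bond to C, 3 bonds to O → oxidation state +3.
After: C3 has 1 bond to C, 3 bonds to N → oxidation state +3.
Δ = +3 − (+3) = 0, so no net redox change at C3.

0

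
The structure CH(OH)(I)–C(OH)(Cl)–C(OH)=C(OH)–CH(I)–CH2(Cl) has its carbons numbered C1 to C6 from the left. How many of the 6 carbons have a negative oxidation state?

Bonds to more-electronegative neighbours contribute +1 each, bonds to H or metals contribute −1 each, and C–C bonds contribute 0. Tallying each carbon:
C1: 1C, 1H, 1O, 1I → 0 − 1 + 1 + 1 = +1
C2: 2C, 1O, 1Cl → 0 + 1 + 1 = +2
C3: 3C, 1O → 0 + 1 = +1
C4: 3C, 1O → 0 + 1 = +1
C5: 2C, 1H, 1I → 0 − 1 + 1 = 0
C6: 1C, 2H, 1Cl → 0 − 2 + 1 = -1
1 carbon (C6) meets the condition.

1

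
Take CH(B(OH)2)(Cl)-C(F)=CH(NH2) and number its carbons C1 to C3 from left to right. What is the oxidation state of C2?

Each bond to a more electronegative atom (O, N, halogen) counts +1, each bond to a less electronegative atom (H, metal, B, Si) counts −1, and each C–C bond counts 0.
C2 has one bond to C (0), a double bond to C (2×0 = 0), one bond to F (+1).
Oxidation state = 0 + 0 + 1 = +1.

+1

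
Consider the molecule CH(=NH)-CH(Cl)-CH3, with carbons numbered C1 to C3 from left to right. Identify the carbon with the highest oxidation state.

C1

Tallying each carbon's bonds:
C1: 1C, 1H, 2N → 0 − 1 + 2 = +1
C2: 2C, 1H, 1Cl → 0 − 1 + 1 = 0
C3: 1C, 3H → 0 − 3 = -3
The most oxidised carbon is C1 at +1.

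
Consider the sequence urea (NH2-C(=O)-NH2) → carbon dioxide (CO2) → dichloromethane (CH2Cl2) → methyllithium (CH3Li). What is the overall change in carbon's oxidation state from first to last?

Carbon oxidation states along the series — urea: +4, carbon dioxide: +4, dichloromethane: 0, methyllithium: -4.
Net change = -4 − (+4) = -8.

-8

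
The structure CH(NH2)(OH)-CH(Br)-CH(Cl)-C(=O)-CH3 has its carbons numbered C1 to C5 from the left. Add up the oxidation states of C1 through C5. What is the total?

0

Tallying each carbon's bonds:
C1: 1C, 1H, 1O, 1N → 0 − 1 + 1 + 1 = +1
C2: 2C, 1H, 1Br → 0 − 1 + 1 = 0
C3: 2C, 1H, 1Cl → 0 − 1 + 1 = 0
C4: 2C, 2O → 0 + 2 = +2
C5: 1C, 3H → 0 − 3 = -3
Sum = +1 + 0 + 0 + 2 − 3 = 0.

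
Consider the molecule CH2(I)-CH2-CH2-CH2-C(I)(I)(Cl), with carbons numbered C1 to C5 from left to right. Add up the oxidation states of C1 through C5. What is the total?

-4

Bonds to more-electronegative neighbours contribute +1 each, bonds to H or metals contribute −1 each, and C–C bonds contribute 0. Tallying each carbon:
C1: 1C, 2H, 1I → 0 − 2 + 1 = -1
C2: 2C, 2H → 0 − 2 = -2
C3: 2C, 2H → 0 − 2 = -2
C4: 2C, 2H → 0 − 2 = -2
C5: 1C, 1Cl, 2I → 0 + 1 + 2 = +3
Sum = -1 − 2 − 2 − 2 + 3 = -4.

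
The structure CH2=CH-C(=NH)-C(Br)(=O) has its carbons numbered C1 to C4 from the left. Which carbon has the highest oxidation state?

C4

Bonds to more-electronegative neighbours contribute +1 each, bonds to H or metals contribute −1 each, and C–C bonds contribute 0. Tallying each carbon:
C1: 2C, 2H → 0 − 2 = -2
C2: 3C, 1H → 0 − 1 = -1
C3: 2C, 2N → 0 + 2 = +2
C4: 1C, 2O, 1Br → 0 + 2 + 1 = +3
The most oxidised carbon is C4 at +3.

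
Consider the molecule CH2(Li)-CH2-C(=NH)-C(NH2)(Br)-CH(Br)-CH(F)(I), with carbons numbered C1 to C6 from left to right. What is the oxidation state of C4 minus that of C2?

+4

C4: 2C, 1N, 1Br → 0 + 1 + 1 = +2
C2: 2C, 2H → 0 − 2 = -2
Difference: +2 − (-2) = +4.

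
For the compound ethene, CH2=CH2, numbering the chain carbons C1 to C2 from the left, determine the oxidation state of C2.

-2

Each bond to a more electronegative atom (O, N, halogen) counts +1, each bond to a less electronegative atom (H, metal, B, Si) counts −1, and each C–C bond counts 0.
C2 has one bond to H (-1), one bond to H (-1), a double bond to C (2×0 = 0).
Oxidation state = -1 − 1 + 0 = -2.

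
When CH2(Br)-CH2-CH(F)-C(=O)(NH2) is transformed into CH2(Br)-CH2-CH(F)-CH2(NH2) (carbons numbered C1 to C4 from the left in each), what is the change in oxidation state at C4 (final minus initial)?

Before: C4 has 1 bond to C, 2 bonds to O, 1 bond to N → oxidation state +3.
After: C4 has 1 bond to C, 2 bonds to H, 1 bond to N → oxidation state -1.
Δ = -1 − (+3) = -4, so this is a reduction at C4.

-4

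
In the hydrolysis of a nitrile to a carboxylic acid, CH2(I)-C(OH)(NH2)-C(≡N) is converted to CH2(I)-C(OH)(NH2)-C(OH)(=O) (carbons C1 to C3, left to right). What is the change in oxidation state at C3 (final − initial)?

0

Before: C3 has 1 bond to C, 3 bonds to N → oxidation state +3.
After: C3 has 1 bond to C, 3 bonds to O → oxidation state +3.
Δ = +3 − (+3) = 0, so no net redox change at C3.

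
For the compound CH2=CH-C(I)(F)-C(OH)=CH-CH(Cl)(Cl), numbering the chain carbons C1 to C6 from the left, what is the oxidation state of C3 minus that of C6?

C3: 2C, 1F, 1I → 0 + 1 + 1 = +2
C6: 1C, 1H, 2Cl → 0 − 1 + 2 = +1
Difference: +2 − (+1) = +1.

+1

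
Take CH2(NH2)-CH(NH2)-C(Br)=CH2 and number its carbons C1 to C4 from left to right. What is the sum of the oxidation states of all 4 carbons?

Bonds to more-electronegative neighbours contribute +1 each, bonds to H or metals contribute −1 each, and C–C bonds contribute 0. Tallying each carbon:
C1: 1C, 2H, 1N → 0 − 2 + 1 = -1
C2: 2C, 1H, 1N → 0 − 1 + 1 = 0
C3: 3C, 1Br → 0 + 1 = +1
C4: 2C, 2H → 0 − 2 = -2
Sum = -1 + 0 + 1 − 2 = -2.

-2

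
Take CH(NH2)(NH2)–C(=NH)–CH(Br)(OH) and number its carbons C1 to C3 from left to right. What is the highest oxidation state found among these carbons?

Count +1 for every bond to an atom more electronegative than carbon and −1 for every bond to one less electronegative; C–C bonds are 0. Tallying each carbon:
C1: 1C, 1H, 2N → 0 − 1 + 2 = +1
C2: 2C, 2N → 0 + 2 = +2
C3: 1C, 1H, 1O, 1Br → 0 − 1 + 1 + 1 = +1
The highest value is +2.

+2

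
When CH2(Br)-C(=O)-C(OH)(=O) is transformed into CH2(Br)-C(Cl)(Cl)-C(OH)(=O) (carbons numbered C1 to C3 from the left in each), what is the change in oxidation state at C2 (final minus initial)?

Before: C2 has 2 bonds to C, 2 bonds to O → oxidation state +2.
After: C2 has 2 bonds to C, 2 bonds to Cl → oxidation state +2.
Δ = +2 − (+2) = 0, so no net redox change at C2.

0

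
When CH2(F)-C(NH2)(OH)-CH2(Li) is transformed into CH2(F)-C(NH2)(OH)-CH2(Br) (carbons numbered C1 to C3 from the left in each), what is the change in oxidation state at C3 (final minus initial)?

Before: C3 has 1 bond to C, 2 bonds to H, 1 bond to Li → oxidation state -3.
After: C3 has 1 bond to C, 2 bonds to H, 1 bond to Br → oxidation state -1.
Δ = -1 − (-3) = +2, so this is an oxidation at C3.

+2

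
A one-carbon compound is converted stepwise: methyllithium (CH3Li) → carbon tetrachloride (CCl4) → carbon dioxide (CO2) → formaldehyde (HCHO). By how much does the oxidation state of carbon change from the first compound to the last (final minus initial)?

+4

Carbon oxidation states along the series — methyllithium: -4, carbon tetrachloride: +4, carbon dioxide: +4, formaldehyde: 0.
Net change = 0 − (-4) = +4.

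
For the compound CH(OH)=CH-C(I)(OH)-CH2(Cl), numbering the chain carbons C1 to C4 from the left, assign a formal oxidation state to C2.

C2 has a double bond to C (2×0 = 0), one bond to C (0), one bond to H (-1).
Oxidation state = 0 + 0 − 1 = -1.

-1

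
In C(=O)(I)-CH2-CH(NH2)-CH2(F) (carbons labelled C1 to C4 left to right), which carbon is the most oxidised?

Each bond to a more electronegative atom (O, N, halogen) counts +1, each bond to a less electronegative atom (H, metal, B, Si) counts −1, and each C–C bond counts 0. Tallying each carbon:
C1: 1C, 2O, 1I → 0 + 2 + 1 = +3
C2: 2C, 2H → 0 − 2 = -2
C3: 2C, 1H, 1N → 0 − 1 + 1 = 0
C4: 1C, 2H, 1F → 0 − 2 + 1 = -1
The most oxidised carbon is C1 at +3.

C1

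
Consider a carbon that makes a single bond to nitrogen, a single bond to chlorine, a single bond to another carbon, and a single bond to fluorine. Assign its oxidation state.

+3

The carbon has one bond to C (0), one bond to N (+1), one bond to F (+1), one bond to Cl (+1).
Oxidation state = 0 + 1 + 1 + 1 = +3.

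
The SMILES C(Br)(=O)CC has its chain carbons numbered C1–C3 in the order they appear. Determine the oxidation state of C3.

Bonds to more-electronegative neighbours contribute +1 each, bonds to H or metals contribute −1 each, and C–C bonds contribute 0.
C3 has one bond to C (0), one bond to H (-1), one bond to H (-1), one bond to H (-1).
Oxidation state = 0 − 1 − 1 − 1 = -3.

-3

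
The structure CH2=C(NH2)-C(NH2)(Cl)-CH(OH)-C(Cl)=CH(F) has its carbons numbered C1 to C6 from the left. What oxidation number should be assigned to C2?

+1

Bonds to more-electronegative neighbours contribute +1 each, bonds to H or metals contribute −1 each, and C–C bonds contribute 0.
C2 has a double bond to C (2×0 = 0), one bond to C (0), one bond to N (+1).
Oxidation state = 0 + 0 + 1 = +1.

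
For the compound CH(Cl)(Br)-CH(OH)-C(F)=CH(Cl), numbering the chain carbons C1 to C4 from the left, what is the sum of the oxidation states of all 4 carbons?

Each bond to a more electronegative atom (O, N, halogen) counts +1, each bond to a less electronegative atom (H, metal, B, Si) counts −1, and each C–C bond counts 0. Tallying each carbon:
C1: 1C, 1H, 1Cl, 1Br → 0 − 1 + 1 + 1 = +1
C2: 2C, 1H, 1O → 0 − 1 + 1 = 0
C3: 3C, 1F → 0 + 1 = +1
C4: 2C, 1H, 1Cl → 0 − 1 + 1 = 0
Sum = +1 + 0 + 1 + 0 = +2.

+2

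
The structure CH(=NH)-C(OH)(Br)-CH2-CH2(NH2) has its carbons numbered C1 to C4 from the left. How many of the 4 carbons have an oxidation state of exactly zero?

0

Tallying each carbon's bonds:
C1: 1C, 1H, 2N → 0 − 1 + 2 = +1
C2: 2C, 1O, 1Br → 0 + 1 + 1 = +2
C3: 2C, 2H → 0 − 2 = -2
C4: 1C, 2H, 1N → 0 − 2 + 1 = -1
0 carbons meet the condition.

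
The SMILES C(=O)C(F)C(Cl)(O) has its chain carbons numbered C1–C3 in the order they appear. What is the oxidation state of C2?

C2 has one bond to C (0), one bond to C (0), one bond to F (+1), one bond to H (-1).
Oxidation state = 0 + 0 + 1 − 1 = 0.

0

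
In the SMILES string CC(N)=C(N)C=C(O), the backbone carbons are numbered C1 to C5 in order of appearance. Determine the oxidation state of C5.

0

Each bond to a more electronegative atom (O, N, halogen) counts +1, each bond to a less electronegative atom (H, metal, B, Si) counts −1, and each C–C bond counts 0.
C5 has a double bond to C (2×0 = 0), one bond to H (-1), one bond to O (+1).
Oxidation state = 0 − 1 + 1 = 0.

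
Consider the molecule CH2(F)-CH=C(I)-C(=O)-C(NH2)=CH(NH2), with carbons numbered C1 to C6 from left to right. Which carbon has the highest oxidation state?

Bonds to more-electronegative neighbours contribute +1 each, bonds to H or metals contribute −1 each, and C–C bonds contribute 0. Tallying each carbon:
C1: 1C, 2H, 1F → 0 − 2 + 1 = -1
C2: 3C, 1H → 0 − 1 = -1
C3: 3C, 1I → 0 + 1 = +1
C4: 2C, 2O → 0 + 2 = +2
C5: 3C, 1N → 0 + 1 = +1
C6: 2C, 1H, 1N → 0 − 1 + 1 = 0
The most oxidised carbon is C4 at +2.

C4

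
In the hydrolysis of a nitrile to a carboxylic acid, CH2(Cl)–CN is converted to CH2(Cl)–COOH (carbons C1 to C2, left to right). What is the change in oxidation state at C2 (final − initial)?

0

Before: C2 has 1 bond to C, 3 bonds to N → oxidation state +3.
After: C2 has 1 bond to C, 3 bonds to O → oxidation state +3.
Δ = +3 − (+3) = 0, so no net redox change at C2.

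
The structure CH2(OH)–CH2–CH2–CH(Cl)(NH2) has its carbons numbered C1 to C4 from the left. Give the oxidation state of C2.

-2

C2 has one bond to C (0), one bond to C (0), one bond to H (-1), one bond to H (-1).
Oxidation state = 0 + 0 − 1 − 1 = -2.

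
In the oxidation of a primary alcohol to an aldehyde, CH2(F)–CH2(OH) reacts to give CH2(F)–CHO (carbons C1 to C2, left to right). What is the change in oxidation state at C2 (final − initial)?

+2

Before: C2 has 1 bond to C, 2 bonds to H, 1 bond to O → oxidation state -1.
After: C2 has 1 bond to C, 1 bond to H, 2 bonds to O → oxidation state +1.
Δ = +1 − (-1) = +2, so this is an oxidation at C2.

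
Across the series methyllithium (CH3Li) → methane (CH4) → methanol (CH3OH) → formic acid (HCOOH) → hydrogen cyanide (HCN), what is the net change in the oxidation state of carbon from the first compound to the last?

+6

Carbon oxidation states along the series — methyllithium: -4, methane: -4, methanol: -2, formic acid: +2, hydrogen cyanide: +2.
Net change = +2 − (-4) = +6.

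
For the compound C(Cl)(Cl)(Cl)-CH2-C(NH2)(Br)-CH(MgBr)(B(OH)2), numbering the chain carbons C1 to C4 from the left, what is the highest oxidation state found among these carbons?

+3

Each bond to a more electronegative atom (O, N, halogen) counts +1, each bond to a less electronegative atom (H, metal, B, Si) counts −1, and each C–C bond counts 0. Tallying each carbon:
C1: 1C, 3Cl → 0 + 3 = +3
C2: 2C, 2H → 0 − 2 = -2
C3: 2C, 1N, 1Br → 0 + 1 + 1 = +2
C4: 1C, 1H, 1Mg, 1B → 0 − 1 − 1 − 1 = -3
The highest value is +3.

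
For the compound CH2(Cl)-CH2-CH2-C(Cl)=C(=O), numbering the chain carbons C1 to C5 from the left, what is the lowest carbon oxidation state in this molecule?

Tallying each carbon's bonds:
C1: 1C, 2H, 1Cl → 0 − 2 + 1 = -1
C2: 2C, 2H → 0 − 2 = -2
C3: 2C, 2H → 0 − 2 = -2
C4: 3C, 1Cl → 0 + 1 = +1
C5: 2C, 2O → 0 + 2 = +2
The lowest value is -2.

-2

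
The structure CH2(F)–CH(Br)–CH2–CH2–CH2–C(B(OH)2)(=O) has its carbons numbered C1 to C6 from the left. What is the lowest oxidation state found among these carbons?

Tallying each carbon's bonds:
C1: 1C, 2H, 1F → 0 − 2 + 1 = -1
C2: 2C, 1H, 1Br → 0 − 1 + 1 = 0
C3: 2C, 2H → 0 − 2 = -2
C4: 2C, 2H → 0 − 2 = -2
C5: 2C, 2H → 0 − 2 = -2
C6: 1C, 2O, 1B → 0 + 2 − 1 = +1
The lowest value is -2.

-2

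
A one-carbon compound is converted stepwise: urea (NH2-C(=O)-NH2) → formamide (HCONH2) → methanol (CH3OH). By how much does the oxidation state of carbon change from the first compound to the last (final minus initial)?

Carbon oxidation states along the series — urea: +4, formamide: +2, methanol: -2.
Net change = -2 − (+4) = -6.

-6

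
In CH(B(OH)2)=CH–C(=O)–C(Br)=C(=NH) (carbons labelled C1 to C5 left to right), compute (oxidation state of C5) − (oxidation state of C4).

C5: 2C, 2N → 0 + 2 = +2
C4: 3C, 1Br → 0 + 1 = +1
Difference: +2 − (+1) = +1.

+1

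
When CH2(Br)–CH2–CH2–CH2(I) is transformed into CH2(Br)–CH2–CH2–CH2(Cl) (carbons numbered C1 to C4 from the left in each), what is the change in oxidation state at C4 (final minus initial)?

Before: C4 has 1 bond to C, 2 bonds to H, 1 bond to I → oxidation state -1.
After: C4 has 1 bond to C, 2 bonds to H, 1 bond to Cl → oxidation state -1.
Δ = -1 − (-1) = 0, so no net redox change at C4.

0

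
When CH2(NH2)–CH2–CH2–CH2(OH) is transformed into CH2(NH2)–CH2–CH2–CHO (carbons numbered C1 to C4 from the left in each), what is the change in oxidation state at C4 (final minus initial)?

+2

Before: C4 has 1 bond to C, 2 bonds to H, 1 bond to O → oxidation state -1.
After: C4 has 1 bond to C, 1 bond to H, 2 bonds to O → oxidation state +1.
Δ = +1 − (-1) = +2, so this is an oxidation at C4.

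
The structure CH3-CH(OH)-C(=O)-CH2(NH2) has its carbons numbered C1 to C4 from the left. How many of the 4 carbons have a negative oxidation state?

Count +1 for every bond to an atom more electronegative than carbon and −1 for every bond to one less electronegative; C–C bonds are 0. Tallying each carbon:
C1: 1C, 3H → 0 − 3 = -3
C2: 2C, 1H, 1O → 0 − 1 + 1 = 0
C3: 2C, 2O → 0 + 2 = +2
C4: 1C, 2H, 1N → 0 − 2 + 1 = -1
2 carbons (C1, C4) meet the condition.

2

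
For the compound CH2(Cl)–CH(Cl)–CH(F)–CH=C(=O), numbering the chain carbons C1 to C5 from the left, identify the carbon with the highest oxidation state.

Tallying each carbon's bonds:
C1: 1C, 2H, 1Cl → 0 − 2 + 1 = -1
C2: 2C, 1H, 1Cl → 0 − 1 + 1 = 0
C3: 2C, 1H, 1F → 0 − 1 + 1 = 0
C4: 3C, 1H → 0 − 1 = -1
C5: 2C, 2O → 0 + 2 = +2
The most oxidised carbon is C5 at +2.

C5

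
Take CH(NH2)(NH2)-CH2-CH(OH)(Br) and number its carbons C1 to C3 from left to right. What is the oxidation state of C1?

Each bond to a more electronegative atom (O, N, halogen) counts +1, each bond to a less electronegative atom (H, metal, B, Si) counts −1, and each C–C bond counts 0.
C1 has one bond to C (0), one bond to H (-1), one bond to N (+1), one bond to N (+1).
Oxidation state = 0 − 1 + 1 + 1 = +1.

+1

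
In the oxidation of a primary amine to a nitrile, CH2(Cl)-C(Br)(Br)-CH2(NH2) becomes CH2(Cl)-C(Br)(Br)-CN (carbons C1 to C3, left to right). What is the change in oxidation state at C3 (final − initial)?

+4

Before: C3 has 1 bond to C, 2 bonds to H, 1 bond to N → oxidation state -1.
After: C3 has 1 bond to C, 3 bonds to N → oxidation state +3.
Δ = +3 − (-1) = +4, so this is an oxidation at C3.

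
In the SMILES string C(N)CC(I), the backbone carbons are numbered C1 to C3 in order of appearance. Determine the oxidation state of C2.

Each bond to a more electronegative atom (O, N, halogen) counts +1, each bond to a less electronegative atom (H, metal, B, Si) counts −1, and each C–C bond counts 0.
C2 has one bond to C (0), one bond to C (0), one bond to H (-1), one bond to H (-1).
Oxidation state = 0 + 0 − 1 − 1 = -2.

-2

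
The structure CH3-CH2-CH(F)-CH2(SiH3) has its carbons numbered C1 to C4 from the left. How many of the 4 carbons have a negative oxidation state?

Assign +1 per bond to O/N/halogen, −1 per bond to H or an electropositive element, and 0 per bond to carbon. Tallying each carbon:
C1: 1C, 3H → 0 − 3 = -3
C2: 2C, 2H → 0 − 2 = -2
C3: 2C, 1H, 1F → 0 − 1 + 1 = 0
C4: 1C, 2H, 1Si → 0 − 2 − 1 = -3
3 carbons (C1, C2, C4) meet the condition.

3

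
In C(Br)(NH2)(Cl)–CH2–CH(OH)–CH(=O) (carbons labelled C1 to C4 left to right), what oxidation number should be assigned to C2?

-2

C2 has one bond to C (0), one bond to C (0), one bond to H (-1), one bond to H (-1).
Oxidation state = 0 + 0 − 1 − 1 = -2.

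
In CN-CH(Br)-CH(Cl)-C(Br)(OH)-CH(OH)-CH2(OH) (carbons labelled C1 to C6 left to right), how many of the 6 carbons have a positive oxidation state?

Count +1 for every bond to an atom more electronegative than carbon and −1 for every bond to one less electronegative; C–C bonds are 0. Tallying each carbon:
C1: 1C, 3N → 0 + 3 = +3
C2: 2C, 1H, 1Br → 0 − 1 + 1 = 0
C3: 2C, 1H, 1Cl → 0 − 1 + 1 = 0
C4: 2C, 1O, 1Br → 0 + 1 + 1 = +2
C5: 2C, 1H, 1O → 0 − 1 + 1 = 0
C6: 1C, 2H, 1O → 0 − 2 + 1 = -1
2 carbons (C1, C4) meet the condition.

2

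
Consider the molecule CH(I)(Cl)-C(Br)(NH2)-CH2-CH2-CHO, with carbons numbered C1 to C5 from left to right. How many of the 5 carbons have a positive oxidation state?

3

Tallying each carbon's bonds:
C1: 1C, 1H, 1Cl, 1I → 0 − 1 + 1 + 1 = +1
C2: 2C, 1N, 1Br → 0 + 1 + 1 = +2
C3: 2C, 2H → 0 − 2 = -2
C4: 2C, 2H → 0 − 2 = -2
C5: 1C, 1H, 2O → 0 − 1 + 2 = +1
3 carbons (C1, C2, C5) meet the condition.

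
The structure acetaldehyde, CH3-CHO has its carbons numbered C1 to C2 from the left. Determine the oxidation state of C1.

C1 has one bond to H (-1), one bond to H (-1), one bond to H (-1), one bond to C (0).
Oxidation state = -1 − 1 − 1 + 0 = -3.

-3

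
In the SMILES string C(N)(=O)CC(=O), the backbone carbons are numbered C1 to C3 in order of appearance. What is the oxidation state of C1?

C1 has one bond to C (0), one bond to N (+1), a double bond to O (2×+1 = +2).
Oxidation state = 0 + 1 + 2 = +3.

+3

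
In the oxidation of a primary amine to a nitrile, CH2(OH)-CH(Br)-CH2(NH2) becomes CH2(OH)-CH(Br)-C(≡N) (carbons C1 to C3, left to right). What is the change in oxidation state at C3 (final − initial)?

+4

Before: C3 has 1 bond to C, 2 bonds to H, 1 bond to N → oxidation state -1.
After: C3 has 1 bond to C, 3 bonds to N → oxidation state +3.
Δ = +3 − (-1) = +4, so this is an oxidation at C3.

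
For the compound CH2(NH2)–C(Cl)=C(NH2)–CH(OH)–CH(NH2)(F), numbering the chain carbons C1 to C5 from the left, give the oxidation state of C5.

C5 has one bond to C (0), one bond to H (-1), one bond to N (+1), one bond to F (+1).
Oxidation state = 0 − 1 + 1 + 1 = +1.

+1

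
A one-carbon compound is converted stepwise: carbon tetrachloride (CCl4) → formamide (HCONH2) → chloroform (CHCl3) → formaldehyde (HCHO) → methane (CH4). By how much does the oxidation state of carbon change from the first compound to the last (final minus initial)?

-8

Carbon oxidation states along the series — carbon tetrachloride: +4, formamide: +2, chloroform: +2, formaldehyde: 0, methane: -4.
Net change = -4 − (+4) = -8.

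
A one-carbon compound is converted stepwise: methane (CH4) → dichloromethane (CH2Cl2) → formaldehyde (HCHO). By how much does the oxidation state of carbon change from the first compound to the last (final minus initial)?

+4

Carbon oxidation states along the series — methane: -4, dichloromethane: 0, formaldehyde: 0.
Net change = 0 − (-4) = +4.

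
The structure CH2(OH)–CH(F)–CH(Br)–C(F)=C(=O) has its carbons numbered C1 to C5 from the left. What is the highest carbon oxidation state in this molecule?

+2

Each bond to a more electronegative atom (O, N, halogen) counts +1, each bond to a less electronegative atom (H, metal, B, Si) counts −1, and each C–C bond counts 0. Tallying each carbon:
C1: 1C, 2H, 1O → 0 − 2 + 1 = -1
C2: 2C, 1H, 1F → 0 − 1 + 1 = 0
C3: 2C, 1H, 1Br → 0 − 1 + 1 = 0
C4: 3C, 1F → 0 + 1 = +1
C5: 2C, 2O → 0 + 2 = +2
The highest value is +2.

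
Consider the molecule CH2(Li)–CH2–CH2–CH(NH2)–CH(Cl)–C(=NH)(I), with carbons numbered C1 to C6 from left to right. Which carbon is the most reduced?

Count +1 for every bond to an atom more electronegative than carbon and −1 for every bond to one less electronegative; C–C bonds are 0. Tallying each carbon:
C1: 1C, 2H, 1Li → 0 − 2 − 1 = -3
C2: 2C, 2H → 0 − 2 = -2
C3: 2C, 2H → 0 − 2 = -2
C4: 2C, 1H, 1N → 0 − 1 + 1 = 0
C5: 2C, 1H, 1Cl → 0 − 1 + 1 = 0
C6: 1C, 2N, 1I → 0 + 2 + 1 = +3
The most reduced carbon is C1 at -3.

C1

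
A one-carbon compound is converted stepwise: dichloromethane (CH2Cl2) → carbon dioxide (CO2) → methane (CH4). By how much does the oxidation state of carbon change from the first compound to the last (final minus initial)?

-4

Carbon oxidation states along the series — dichloromethane: 0, carbon dioxide: +4, methane: -4.
Net change = -4 − (0) = -4.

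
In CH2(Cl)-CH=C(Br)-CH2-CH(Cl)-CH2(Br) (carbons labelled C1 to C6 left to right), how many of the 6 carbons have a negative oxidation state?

Each bond to a more electronegative atom (O, N, halogen) counts +1, each bond to a less electronegative atom (H, metal, B, Si) counts −1, and each C–C bond counts 0. Tallying each carbon:
C1: 1C, 2H, 1Cl → 0 − 2 + 1 = -1
C2: 3C, 1H → 0 − 1 = -1
C3: 3C, 1Br → 0 + 1 = +1
C4: 2C, 2H → 0 − 2 = -2
C5: 2C, 1H, 1Cl → 0 − 1 + 1 = 0
C6: 1C, 2H, 1Br → 0 − 2 + 1 = -1
4 carbons (C1, C2, C4, C6) meet the condition.

4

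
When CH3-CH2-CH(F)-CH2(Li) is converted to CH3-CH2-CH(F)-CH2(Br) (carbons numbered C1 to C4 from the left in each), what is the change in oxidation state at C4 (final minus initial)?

+2

Before: C4 has 1 bond to C, 2 bonds to H, 1 bond to Li → oxidation state -3.
After: C4 has 1 bond to C, 2 bonds to H, 1 bond to Br → oxidation state -1.
Δ = -1 − (-3) = +2, so this is an oxidation at C4.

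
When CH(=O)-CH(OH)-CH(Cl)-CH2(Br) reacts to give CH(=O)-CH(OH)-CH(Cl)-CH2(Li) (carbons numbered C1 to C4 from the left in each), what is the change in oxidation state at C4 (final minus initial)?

-2

Before: C4 has 1 bond to C, 2 bonds to H, 1 bond to Br → oxidation state -1.
After: C4 has 1 bond to C, 2 bonds to H, 1 bond to Li → oxidation state -3.
Δ = -3 − (-1) = -2, so this is a reduction at C4.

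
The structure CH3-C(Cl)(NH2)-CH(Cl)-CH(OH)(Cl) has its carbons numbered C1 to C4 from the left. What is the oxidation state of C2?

C2 has one bond to C (0), one bond to C (0), one bond to Cl (+1), one bond to N (+1).
Oxidation state = 0 + 0 + 1 + 1 = +2.

+2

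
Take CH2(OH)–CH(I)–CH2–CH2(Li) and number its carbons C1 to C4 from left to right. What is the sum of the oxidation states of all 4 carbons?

Count +1 for every bond to an atom more electronegative than carbon and −1 for every bond to one less electronegative; C–C bonds are 0. Tallying each carbon:
C1: 1C, 2H, 1O → 0 − 2 + 1 = -1
C2: 2C, 1H, 1I → 0 − 1 + 1 = 0
C3: 2C, 2H → 0 − 2 = -2
C4: 1C, 2H, 1Li → 0 − 2 − 1 = -3
Sum = -1 + 0 − 2 − 3 = -6.

-6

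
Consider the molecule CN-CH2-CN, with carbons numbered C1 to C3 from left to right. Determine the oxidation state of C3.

+3

Count +1 for every bond to an atom more electronegative than carbon and −1 for every bond to one less electronegative; C–C bonds are 0.
C3 has one bond to C (0), a triple bond to N (3×+1 = +3).
Oxidation state = 0 + 3 = +3.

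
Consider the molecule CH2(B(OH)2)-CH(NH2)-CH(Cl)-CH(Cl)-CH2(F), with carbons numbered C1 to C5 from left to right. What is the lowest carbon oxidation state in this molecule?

Tallying each carbon's bonds:
C1: 1C, 2H, 1B → 0 − 2 − 1 = -3
C2: 2C, 1H, 1N → 0 − 1 + 1 = 0
C3: 2C, 1H, 1Cl → 0 − 1 + 1 = 0
C4: 2C, 1H, 1Cl → 0 − 1 + 1 = 0
C5: 1C, 2H, 1F → 0 − 2 + 1 = -1
The lowest value is -3.

-3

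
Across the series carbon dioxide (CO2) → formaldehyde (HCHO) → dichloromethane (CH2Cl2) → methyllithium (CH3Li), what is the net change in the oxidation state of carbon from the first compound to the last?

Carbon oxidation states along the series — carbon dioxide: +4, formaldehyde: 0, dichloromethane: 0, methyllithium: -4.
Net change = -4 − (+4) = -8.

-8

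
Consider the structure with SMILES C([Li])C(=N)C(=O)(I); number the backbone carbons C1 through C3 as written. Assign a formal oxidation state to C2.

+2

Bonds to more-electronegative neighbours contribute +1 each, bonds to H or metals contribute −1 each, and C–C bonds contribute 0.
C2 has one bond to C (0), one bond to C (0), a double bond to N (2×+1 = +2).
Oxidation state = 0 + 0 + 2 = +2.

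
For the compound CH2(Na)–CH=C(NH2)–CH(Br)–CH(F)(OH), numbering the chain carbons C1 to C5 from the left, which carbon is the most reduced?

Tallying each carbon's bonds:
C1: 1C, 2H, 1Na → 0 − 2 − 1 = -3
C2: 3C, 1H → 0 − 1 = -1
C3: 3C, 1N → 0 + 1 = +1
C4: 2C, 1H, 1Br → 0 − 1 + 1 = 0
C5: 1C, 1H, 1O, 1F → 0 − 1 + 1 + 1 = +1
The most reduced carbon is C1 at -3.

C1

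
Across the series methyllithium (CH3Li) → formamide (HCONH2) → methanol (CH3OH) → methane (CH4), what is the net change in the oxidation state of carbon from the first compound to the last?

Carbon oxidation states along the series — methyllithium: -4, formamide: +2, methanol: -2, methane: -4.
Net change = -4 − (-4) = 0.

0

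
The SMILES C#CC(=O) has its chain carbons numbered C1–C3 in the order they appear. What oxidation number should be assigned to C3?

Bonds to more-electronegative neighbours contribute +1 each, bonds to H or metals contribute −1 each, and C–C bonds contribute 0.
C3 has one bond to C (0), one bond to H (-1), a double bond to O (2×+1 = +2).
Oxidation state = 0 − 1 + 2 = +1.

+1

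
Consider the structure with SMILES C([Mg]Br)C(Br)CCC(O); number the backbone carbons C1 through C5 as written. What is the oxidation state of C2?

0

Each bond to a more electronegative atom (O, N, halogen) counts +1, each bond to a less electronegative atom (H, metal, B, Si) counts −1, and each C–C bond counts 0.
C2 has one bond to C (0), one bond to C (0), one bond to Br (+1), one bond to H (-1).
Oxidation state = 0 + 0 + 1 − 1 = 0.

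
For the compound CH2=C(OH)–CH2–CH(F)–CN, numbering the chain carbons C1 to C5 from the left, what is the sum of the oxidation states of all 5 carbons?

Tallying each carbon's bonds:
C1: 2C, 2H → 0 − 2 = -2
C2: 3C, 1O → 0 + 1 = +1
C3: 2C, 2H → 0 − 2 = -2
C4: 2C, 1H, 1F → 0 − 1 + 1 = 0
C5: 1C, 3N → 0 + 3 = +3
Sum = -2 + 1 − 2 + 0 + 3 = 0.

0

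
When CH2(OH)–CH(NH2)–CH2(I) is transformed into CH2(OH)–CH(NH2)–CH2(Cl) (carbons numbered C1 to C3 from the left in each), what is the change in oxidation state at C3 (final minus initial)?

Before: C3 has 1 bond to C, 2 bonds to H, 1 bond to I → oxidation state -1.
After: C3 has 1 bond to C, 2 bonds to H, 1 bond to Cl → oxidation state -1.
Δ = -1 − (-1) = 0, so no net redox change at C3.

0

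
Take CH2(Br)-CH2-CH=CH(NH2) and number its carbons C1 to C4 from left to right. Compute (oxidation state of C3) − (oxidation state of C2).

C3: 3C, 1H → 0 − 1 = -1
C2: 2C, 2H → 0 − 2 = -2
Difference: -1 − (-2) = +1.

+1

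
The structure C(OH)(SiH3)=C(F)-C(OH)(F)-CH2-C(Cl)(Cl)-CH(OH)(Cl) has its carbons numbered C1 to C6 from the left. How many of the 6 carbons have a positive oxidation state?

4

Bonds to more-electronegative neighbours contribute +1 each, bonds to H or metals contribute −1 each, and C–C bonds contribute 0. Tallying each carbon:
C1: 2C, 1O, 1Si → 0 + 1 − 1 = 0
C2: 3C, 1F → 0 + 1 = +1
C3: 2C, 1O, 1F → 0 + 1 + 1 = +2
C4: 2C, 2H → 0 − 2 = -2
C5: 2C, 2Cl → 0 + 2 = +2
C6: 1C, 1H, 1O, 1Cl → 0 − 1 + 1 + 1 = +1
4 carbons (C2, C3, C5, C6) meet the condition.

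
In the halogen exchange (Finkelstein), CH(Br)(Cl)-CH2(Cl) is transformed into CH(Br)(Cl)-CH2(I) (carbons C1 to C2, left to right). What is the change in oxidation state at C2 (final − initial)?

0

Before: C2 has 1 bond to C, 2 bonds to H, 1 bond to Cl → oxidation state -1.
After: C2 has 1 bond to C, 2 bonds to H, 1 bond to I → oxidation state -1.
Δ = -1 − (-1) = 0, so no net redox change at C2.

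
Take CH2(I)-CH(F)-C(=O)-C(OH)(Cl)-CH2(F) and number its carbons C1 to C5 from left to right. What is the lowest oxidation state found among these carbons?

-1

Tallying each carbon's bonds:
C1: 1C, 2H, 1I → 0 − 2 + 1 = -1
C2: 2C, 1H, 1F → 0 − 1 + 1 = 0
C3: 2C, 2O → 0 + 2 = +2
C4: 2C, 1O, 1Cl → 0 + 1 + 1 = +2
C5: 1C, 2H, 1F → 0 − 2 + 1 = -1
The lowest value is -1.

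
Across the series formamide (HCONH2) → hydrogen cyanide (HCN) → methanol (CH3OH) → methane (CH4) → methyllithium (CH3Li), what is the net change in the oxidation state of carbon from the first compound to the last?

-6

Carbon oxidation states along the series — formamide: +2, hydrogen cyanide: +2, methanol: -2, methane: -4, methyllithium: -4.
Net change = -4 − (+2) = -6.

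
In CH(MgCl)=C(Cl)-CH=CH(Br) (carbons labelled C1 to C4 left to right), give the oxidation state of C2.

C2 has a double bond to C (2×0 = 0), one bond to C (0), one bond to Cl (+1).
Oxidation state = 0 + 0 + 1 = +1.

+1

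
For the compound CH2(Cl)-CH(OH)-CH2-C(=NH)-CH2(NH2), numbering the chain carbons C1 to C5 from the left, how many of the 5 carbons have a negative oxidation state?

Tallying each carbon's bonds:
C1: 1C, 2H, 1Cl → 0 − 2 + 1 = -1
C2: 2C, 1H, 1O → 0 − 1 + 1 = 0
C3: 2C, 2H → 0 − 2 = -2
C4: 2C, 2N → 0 + 2 = +2
C5: 1C, 2H, 1N → 0 − 2 + 1 = -1
3 carbons (C1, C3, C5) meet the condition.

3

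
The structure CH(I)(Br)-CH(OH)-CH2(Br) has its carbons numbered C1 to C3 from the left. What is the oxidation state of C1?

Assign +1 per bond to O/N/halogen, −1 per bond to H or an electropositive element, and 0 per bond to carbon.
C1 has one bond to C (0), one bond to I (+1), one bond to H (-1), one bond to Br (+1).
Oxidation state = 0 + 1 − 1 + 1 = +1.

+1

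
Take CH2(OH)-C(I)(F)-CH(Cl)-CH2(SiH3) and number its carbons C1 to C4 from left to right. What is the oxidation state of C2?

+2

C2 has one bond to C (0), one bond to C (0), one bond to I (+1), one bond to F (+1).
Oxidation state = 0 + 0 + 1 + 1 = +2.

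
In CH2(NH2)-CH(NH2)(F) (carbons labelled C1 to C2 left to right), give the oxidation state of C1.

Count +1 for every bond to an atom more electronegative than carbon and −1 for every bond to one less electronegative; C–C bonds are 0.
C1 has one bond to C (0), one bond to N (+1), one bond to H (-1), one bond to H (-1).
Oxidation state = 0 + 1 − 1 − 1 = -1.

-1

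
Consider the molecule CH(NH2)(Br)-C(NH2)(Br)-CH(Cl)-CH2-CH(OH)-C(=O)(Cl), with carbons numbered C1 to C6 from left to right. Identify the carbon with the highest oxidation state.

Assign +1 per bond to O/N/halogen, −1 per bond to H or an electropositive element, and 0 per bond to carbon. Tallying each carbon:
C1: 1C, 1H, 1N, 1Br → 0 − 1 + 1 + 1 = +1
C2: 2C, 1N, 1Br → 0 + 1 + 1 = +2
C3: 2C, 1H, 1Cl → 0 − 1 + 1 = 0
C4: 2C, 2H → 0 − 2 = -2
C5: 2C, 1H, 1O → 0 − 1 + 1 = 0
C6: 1C, 2O, 1Cl → 0 + 2 + 1 = +3
The most oxidised carbon is C6 at +3.

C6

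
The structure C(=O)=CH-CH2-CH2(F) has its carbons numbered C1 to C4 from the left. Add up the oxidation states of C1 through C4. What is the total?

Tallying each carbon's bonds:
C1: 2C, 2O → 0 + 2 = +2
C2: 3C, 1H → 0 − 1 = -1
C3: 2C, 2H → 0 − 2 = -2
C4: 1C, 2H, 1F → 0 − 2 + 1 = -1
Sum = +2 − 1 − 2 − 1 = -2.

-2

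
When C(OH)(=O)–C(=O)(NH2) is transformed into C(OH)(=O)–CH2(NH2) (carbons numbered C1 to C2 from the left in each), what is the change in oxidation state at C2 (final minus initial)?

-4

Before: C2 has 1 bond to C, 2 bonds to O, 1 bond to N → oxidation state +3.
After: C2 has 1 bond to C, 2 bonds to H, 1 bond to N → oxidation state -1.
Δ = -1 − (+3) = -4, so this is a reduction at C2.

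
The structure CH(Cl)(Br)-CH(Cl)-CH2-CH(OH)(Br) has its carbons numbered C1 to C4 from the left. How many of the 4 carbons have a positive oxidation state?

Tallying each carbon's bonds:
C1: 1C, 1H, 1Cl, 1Br → 0 − 1 + 1 + 1 = +1
C2: 2C, 1H, 1Cl → 0 − 1 + 1 = 0
C3: 2C, 2H → 0 − 2 = -2
C4: 1C, 1H, 1O, 1Br → 0 − 1 + 1 + 1 = +1
2 carbons (C1, C4) meet the condition.

2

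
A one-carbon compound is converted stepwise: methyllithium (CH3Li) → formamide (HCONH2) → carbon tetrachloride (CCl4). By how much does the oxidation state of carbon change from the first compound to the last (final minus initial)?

+8

Carbon oxidation states along the series — methyllithium: -4, formamide: +2, carbon tetrachloride: +4.
Net change = +4 − (-4) = +8.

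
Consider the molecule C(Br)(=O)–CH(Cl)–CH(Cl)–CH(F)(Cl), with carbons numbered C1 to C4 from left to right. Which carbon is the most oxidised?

C1

Tallying each carbon's bonds:
C1: 1C, 2O, 1Br → 0 + 2 + 1 = +3
C2: 2C, 1H, 1Cl → 0 − 1 + 1 = 0
C3: 2C, 1H, 1Cl → 0 − 1 + 1 = 0
C4: 1C, 1H, 1F, 1Cl → 0 − 1 + 1 + 1 = +1
The most oxidised carbon is C1 at +3.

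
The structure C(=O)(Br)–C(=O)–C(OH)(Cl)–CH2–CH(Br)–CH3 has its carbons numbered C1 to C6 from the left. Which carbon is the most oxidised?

Tallying each carbon's bonds:
C1: 1C, 2O, 1Br → 0 + 2 + 1 = +3
C2: 2C, 2O → 0 + 2 = +2
C3: 2C, 1O, 1Cl → 0 + 1 + 1 = +2
C4: 2C, 2H → 0 − 2 = -2
C5: 2C, 1H, 1Br → 0 − 1 + 1 = 0
C6: 1C, 3H → 0 − 3 = -3
The most oxidised carbon is C1 at +3.

C1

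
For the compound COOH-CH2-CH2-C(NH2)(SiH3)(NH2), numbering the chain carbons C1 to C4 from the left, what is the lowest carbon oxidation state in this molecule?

Assign +1 per bond to O/N/halogen, −1 per bond to H or an electropositive element, and 0 per bond to carbon. Tallying each carbon:
C1: 1C, 3O → 0 + 3 = +3
C2: 2C, 2H → 0 − 2 = -2
C3: 2C, 2H → 0 − 2 = -2
C4: 1C, 2N, 1Si → 0 + 2 − 1 = +1
The lowest value is -2.

-2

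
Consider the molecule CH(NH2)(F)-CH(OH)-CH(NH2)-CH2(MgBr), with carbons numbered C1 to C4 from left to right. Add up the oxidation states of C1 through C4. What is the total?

Bonds to more-electronegative neighbours contribute +1 each, bonds to H or metals contribute −1 each, and C–C bonds contribute 0. Tallying each carbon:
C1: 1C, 1H, 1N, 1F → 0 − 1 + 1 + 1 = +1
C2: 2C, 1H, 1O → 0 − 1 + 1 = 0
C3: 2C, 1H, 1N → 0 − 1 + 1 = 0
C4: 1C, 2H, 1Mg → 0 − 2 − 1 = -3
Sum = +1 + 0 + 0 − 3 = -2.

-2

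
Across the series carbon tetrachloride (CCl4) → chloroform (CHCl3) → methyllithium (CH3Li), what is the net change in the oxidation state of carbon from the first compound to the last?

Carbon oxidation states along the series — carbon tetrachloride: +4, chloroform: +2, methyllithium: -4.
Net change = -4 − (+4) = -8.

-8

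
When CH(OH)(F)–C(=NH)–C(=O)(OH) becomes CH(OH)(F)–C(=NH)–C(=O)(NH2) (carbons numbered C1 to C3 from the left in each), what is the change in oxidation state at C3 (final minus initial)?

Before: C3 has 1 bond to C, 3 bonds to O → oxidation state +3.
After: C3 has 1 bond to C, 2 bonds to O, 1 bond to N → oxidation state +3.
Δ = +3 − (+3) = 0, so no net redox change at C3.

0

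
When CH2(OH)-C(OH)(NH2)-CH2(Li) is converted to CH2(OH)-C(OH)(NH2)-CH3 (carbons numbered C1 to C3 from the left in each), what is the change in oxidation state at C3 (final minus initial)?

Before: C3 has 1 bond to C, 2 bonds to H, 1 bond to Li → oxidation state -3.
After: C3 has 1 bond to C, 3 bonds to H → oxidation state -3.
Δ = -3 − (-3) = 0, so no net redox change at C3.

0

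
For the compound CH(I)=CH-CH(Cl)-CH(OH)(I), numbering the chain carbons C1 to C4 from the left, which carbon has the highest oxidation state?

Bonds to more-electronegative neighbours contribute +1 each, bonds to H or metals contribute −1 each, and C–C bonds contribute 0. Tallying each carbon:
C1: 2C, 1H, 1I → 0 − 1 + 1 = 0
C2: 3C, 1H → 0 − 1 = -1
C3: 2C, 1H, 1Cl → 0 − 1 + 1 = 0
C4: 1C, 1H, 1O, 1I → 0 − 1 + 1 + 1 = +1
The most oxidised carbon is C4 at +1.

C4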